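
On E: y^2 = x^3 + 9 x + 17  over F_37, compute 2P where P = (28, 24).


k = 2 = 10_2 (binary, LSB first: 01)
Double-and-add from P = (28, 24):
  bit 0 = 0: acc unchanged = O
  bit 1 = 1: acc = O + (34, 0) = (34, 0)

2P = (34, 0)


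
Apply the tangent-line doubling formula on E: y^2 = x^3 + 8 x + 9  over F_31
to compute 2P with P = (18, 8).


Doubling: s = (3 x1^2 + a) / (2 y1)
s = (3*18^2 + 8) / (2*8) mod 31 = 7
x3 = s^2 - 2 x1 mod 31 = 7^2 - 2*18 = 13
y3 = s (x1 - x3) - y1 mod 31 = 7 * (18 - 13) - 8 = 27

2P = (13, 27)


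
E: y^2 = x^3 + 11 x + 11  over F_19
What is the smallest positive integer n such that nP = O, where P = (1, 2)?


Compute successive multiples of P until we hit O:
  1P = (1, 2)
  2P = (15, 6)
  3P = (12, 3)
  4P = (17, 0)
  5P = (12, 16)
  6P = (15, 13)
  7P = (1, 17)
  8P = O

ord(P) = 8


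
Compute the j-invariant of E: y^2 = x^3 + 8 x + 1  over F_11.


Delta = -16(4 a^3 + 27 b^2) mod 11 = 9
-1728 * (4 a)^3 = -1728 * (4*8)^3 mod 11 = 1
j = 1 * 9^(-1) mod 11 = 5

j = 5 (mod 11)


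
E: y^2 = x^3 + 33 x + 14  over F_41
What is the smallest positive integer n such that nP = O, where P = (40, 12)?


Compute successive multiples of P until we hit O:
  1P = (40, 12)
  2P = (35, 16)
  3P = (6, 10)
  4P = (16, 28)
  5P = (31, 23)
  6P = (13, 37)
  7P = (37, 8)
  8P = (25, 8)
  ... (continuing to 33P)
  33P = O

ord(P) = 33


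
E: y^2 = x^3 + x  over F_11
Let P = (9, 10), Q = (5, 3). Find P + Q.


P != Q, so use the chord formula.
s = (y2 - y1) / (x2 - x1) = (4) / (7) mod 11 = 10
x3 = s^2 - x1 - x2 mod 11 = 10^2 - 9 - 5 = 9
y3 = s (x1 - x3) - y1 mod 11 = 10 * (9 - 9) - 10 = 1

P + Q = (9, 1)


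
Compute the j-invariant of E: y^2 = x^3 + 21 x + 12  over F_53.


Delta = -16(4 a^3 + 27 b^2) mod 53 = 9
-1728 * (4 a)^3 = -1728 * (4*21)^3 mod 53 = 52
j = 52 * 9^(-1) mod 53 = 47

j = 47 (mod 53)


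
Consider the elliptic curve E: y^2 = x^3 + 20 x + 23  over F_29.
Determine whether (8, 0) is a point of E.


Check whether y^2 = x^3 + 20 x + 23 (mod 29) for (x, y) = (8, 0).
LHS: y^2 = 0^2 mod 29 = 0
RHS: x^3 + 20 x + 23 = 8^3 + 20*8 + 23 mod 29 = 28
LHS != RHS

No, not on the curve


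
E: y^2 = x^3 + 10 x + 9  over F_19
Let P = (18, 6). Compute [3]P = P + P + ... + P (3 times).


k = 3 = 11_2 (binary, LSB first: 11)
Double-and-add from P = (18, 6):
  bit 0 = 1: acc = O + (18, 6) = (18, 6)
  bit 1 = 1: acc = (18, 6) + (7, 17) = (14, 9)

3P = (14, 9)


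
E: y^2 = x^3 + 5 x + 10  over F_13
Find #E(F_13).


For each x in F_13, count y with y^2 = x^3 + 5 x + 10 mod 13:
  x = 0: RHS = 10, y in [6, 7]  -> 2 point(s)
  x = 1: RHS = 3, y in [4, 9]  -> 2 point(s)
  x = 3: RHS = 0, y in [0]  -> 1 point(s)
  x = 4: RHS = 3, y in [4, 9]  -> 2 point(s)
  x = 5: RHS = 4, y in [2, 11]  -> 2 point(s)
  x = 6: RHS = 9, y in [3, 10]  -> 2 point(s)
  x = 8: RHS = 3, y in [4, 9]  -> 2 point(s)
  x = 9: RHS = 4, y in [2, 11]  -> 2 point(s)
  x = 12: RHS = 4, y in [2, 11]  -> 2 point(s)
Affine points: 17. Add the point at infinity: total = 18.

#E(F_13) = 18


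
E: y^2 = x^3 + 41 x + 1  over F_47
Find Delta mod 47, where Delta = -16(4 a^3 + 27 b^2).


4 a^3 + 27 b^2 = 4*41^3 + 27*1^2 = 275684 + 27 = 275711
Delta = -16 * (275711) = -4411376
Delta mod 47 = 44

Delta = 44 (mod 47)


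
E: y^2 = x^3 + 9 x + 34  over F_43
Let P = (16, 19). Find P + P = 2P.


Doubling: s = (3 x1^2 + a) / (2 y1)
s = (3*16^2 + 9) / (2*19) mod 43 = 8
x3 = s^2 - 2 x1 mod 43 = 8^2 - 2*16 = 32
y3 = s (x1 - x3) - y1 mod 43 = 8 * (16 - 32) - 19 = 25

2P = (32, 25)


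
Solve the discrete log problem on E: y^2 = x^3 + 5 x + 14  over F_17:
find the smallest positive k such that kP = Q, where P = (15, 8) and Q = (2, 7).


Enumerate multiples of P until we hit Q = (2, 7):
  1P = (15, 8)
  2P = (4, 9)
  3P = (7, 16)
  4P = (13, 7)
  5P = (2, 7)
Match found at i = 5.

k = 5


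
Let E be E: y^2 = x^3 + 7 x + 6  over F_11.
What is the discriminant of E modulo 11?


4 a^3 + 27 b^2 = 4*7^3 + 27*6^2 = 1372 + 972 = 2344
Delta = -16 * (2344) = -37504
Delta mod 11 = 6

Delta = 6 (mod 11)


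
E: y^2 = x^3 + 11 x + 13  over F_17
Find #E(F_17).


For each x in F_17, count y with y^2 = x^3 + 11 x + 13 mod 17:
  x = 0: RHS = 13, y in [8, 9]  -> 2 point(s)
  x = 1: RHS = 8, y in [5, 12]  -> 2 point(s)
  x = 2: RHS = 9, y in [3, 14]  -> 2 point(s)
  x = 4: RHS = 2, y in [6, 11]  -> 2 point(s)
  x = 7: RHS = 8, y in [5, 12]  -> 2 point(s)
  x = 8: RHS = 1, y in [1, 16]  -> 2 point(s)
  x = 9: RHS = 8, y in [5, 12]  -> 2 point(s)
  x = 10: RHS = 1, y in [1, 16]  -> 2 point(s)
  x = 14: RHS = 4, y in [2, 15]  -> 2 point(s)
  x = 15: RHS = 0, y in [0]  -> 1 point(s)
  x = 16: RHS = 1, y in [1, 16]  -> 2 point(s)
Affine points: 21. Add the point at infinity: total = 22.

#E(F_17) = 22


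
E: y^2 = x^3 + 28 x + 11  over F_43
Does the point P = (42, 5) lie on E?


Check whether y^2 = x^3 + 28 x + 11 (mod 43) for (x, y) = (42, 5).
LHS: y^2 = 5^2 mod 43 = 25
RHS: x^3 + 28 x + 11 = 42^3 + 28*42 + 11 mod 43 = 25
LHS = RHS

Yes, on the curve


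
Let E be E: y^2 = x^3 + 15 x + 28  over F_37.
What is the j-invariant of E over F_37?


Delta = -16(4 a^3 + 27 b^2) mod 37 = 16
-1728 * (4 a)^3 = -1728 * (4*15)^3 mod 37 = 8
j = 8 * 16^(-1) mod 37 = 19

j = 19 (mod 37)


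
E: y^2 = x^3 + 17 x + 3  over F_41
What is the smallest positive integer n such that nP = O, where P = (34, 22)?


Compute successive multiples of P until we hit O:
  1P = (34, 22)
  2P = (14, 19)
  3P = (29, 30)
  4P = (15, 5)
  5P = (2, 39)
  6P = (3, 32)
  7P = (5, 7)
  8P = (1, 29)
  ... (continuing to 17P)
  17P = O

ord(P) = 17


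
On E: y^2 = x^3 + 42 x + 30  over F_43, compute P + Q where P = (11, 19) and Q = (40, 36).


P != Q, so use the chord formula.
s = (y2 - y1) / (x2 - x1) = (17) / (29) mod 43 = 8
x3 = s^2 - x1 - x2 mod 43 = 8^2 - 11 - 40 = 13
y3 = s (x1 - x3) - y1 mod 43 = 8 * (11 - 13) - 19 = 8

P + Q = (13, 8)


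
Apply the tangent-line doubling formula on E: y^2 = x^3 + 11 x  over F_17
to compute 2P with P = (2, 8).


Doubling: s = (3 x1^2 + a) / (2 y1)
s = (3*2^2 + 11) / (2*8) mod 17 = 11
x3 = s^2 - 2 x1 mod 17 = 11^2 - 2*2 = 15
y3 = s (x1 - x3) - y1 mod 17 = 11 * (2 - 15) - 8 = 2

2P = (15, 2)


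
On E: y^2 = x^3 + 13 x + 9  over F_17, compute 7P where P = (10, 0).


k = 7 = 111_2 (binary, LSB first: 111)
Double-and-add from P = (10, 0):
  bit 0 = 1: acc = O + (10, 0) = (10, 0)
  bit 1 = 1: acc = (10, 0) + O = (10, 0)
  bit 2 = 1: acc = (10, 0) + O = (10, 0)

7P = (10, 0)


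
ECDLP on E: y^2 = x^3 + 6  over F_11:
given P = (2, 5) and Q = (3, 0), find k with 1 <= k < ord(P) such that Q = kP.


Enumerate multiples of P until we hit Q = (3, 0):
  1P = (2, 5)
  2P = (8, 1)
  3P = (10, 4)
  4P = (4, 9)
  5P = (9, 3)
  6P = (3, 0)
Match found at i = 6.

k = 6


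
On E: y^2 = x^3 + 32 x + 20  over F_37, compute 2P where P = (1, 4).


k = 2 = 10_2 (binary, LSB first: 01)
Double-and-add from P = (1, 4):
  bit 0 = 0: acc unchanged = O
  bit 1 = 1: acc = O + (5, 34) = (5, 34)

2P = (5, 34)


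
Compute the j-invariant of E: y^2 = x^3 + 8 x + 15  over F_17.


Delta = -16(4 a^3 + 27 b^2) mod 17 = 14
-1728 * (4 a)^3 = -1728 * (4*8)^3 mod 17 = 3
j = 3 * 14^(-1) mod 17 = 16

j = 16 (mod 17)


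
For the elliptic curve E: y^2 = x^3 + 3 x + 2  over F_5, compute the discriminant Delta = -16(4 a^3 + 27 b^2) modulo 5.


4 a^3 + 27 b^2 = 4*3^3 + 27*2^2 = 108 + 108 = 216
Delta = -16 * (216) = -3456
Delta mod 5 = 4

Delta = 4 (mod 5)


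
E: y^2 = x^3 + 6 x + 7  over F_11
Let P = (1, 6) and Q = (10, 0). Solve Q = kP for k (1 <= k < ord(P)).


Enumerate multiples of P until we hit Q = (10, 0):
  1P = (1, 6)
  2P = (2, 7)
  3P = (9, 8)
  4P = (10, 0)
Match found at i = 4.

k = 4


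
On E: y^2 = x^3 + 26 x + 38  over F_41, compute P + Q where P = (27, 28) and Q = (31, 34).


P != Q, so use the chord formula.
s = (y2 - y1) / (x2 - x1) = (6) / (4) mod 41 = 22
x3 = s^2 - x1 - x2 mod 41 = 22^2 - 27 - 31 = 16
y3 = s (x1 - x3) - y1 mod 41 = 22 * (27 - 16) - 28 = 9

P + Q = (16, 9)


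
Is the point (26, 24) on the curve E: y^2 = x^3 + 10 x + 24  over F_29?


Check whether y^2 = x^3 + 10 x + 24 (mod 29) for (x, y) = (26, 24).
LHS: y^2 = 24^2 mod 29 = 25
RHS: x^3 + 10 x + 24 = 26^3 + 10*26 + 24 mod 29 = 25
LHS = RHS

Yes, on the curve


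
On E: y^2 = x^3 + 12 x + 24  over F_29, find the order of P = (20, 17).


Compute successive multiples of P until we hit O:
  1P = (20, 17)
  2P = (9, 22)
  3P = (5, 21)
  4P = (10, 19)
  5P = (6, 15)
  6P = (19, 8)
  7P = (13, 17)
  8P = (25, 12)
  ... (continuing to 34P)
  34P = O

ord(P) = 34


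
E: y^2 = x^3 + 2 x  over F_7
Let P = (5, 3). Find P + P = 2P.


Doubling: s = (3 x1^2 + a) / (2 y1)
s = (3*5^2 + 2) / (2*3) mod 7 = 0
x3 = s^2 - 2 x1 mod 7 = 0^2 - 2*5 = 4
y3 = s (x1 - x3) - y1 mod 7 = 0 * (5 - 4) - 3 = 4

2P = (4, 4)


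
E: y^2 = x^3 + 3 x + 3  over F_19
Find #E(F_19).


For each x in F_19, count y with y^2 = x^3 + 3 x + 3 mod 19:
  x = 1: RHS = 7, y in [8, 11]  -> 2 point(s)
  x = 2: RHS = 17, y in [6, 13]  -> 2 point(s)
  x = 3: RHS = 1, y in [1, 18]  -> 2 point(s)
  x = 6: RHS = 9, y in [3, 16]  -> 2 point(s)
  x = 7: RHS = 6, y in [5, 14]  -> 2 point(s)
  x = 8: RHS = 7, y in [8, 11]  -> 2 point(s)
  x = 10: RHS = 7, y in [8, 11]  -> 2 point(s)
  x = 12: RHS = 0, y in [0]  -> 1 point(s)
  x = 13: RHS = 16, y in [4, 15]  -> 2 point(s)
  x = 16: RHS = 5, y in [9, 10]  -> 2 point(s)
Affine points: 19. Add the point at infinity: total = 20.

#E(F_19) = 20


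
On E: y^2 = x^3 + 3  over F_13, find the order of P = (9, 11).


Compute successive multiples of P until we hit O:
  1P = (9, 11)
  2P = (9, 2)
  3P = O

ord(P) = 3


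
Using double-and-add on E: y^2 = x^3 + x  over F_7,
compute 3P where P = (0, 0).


k = 3 = 11_2 (binary, LSB first: 11)
Double-and-add from P = (0, 0):
  bit 0 = 1: acc = O + (0, 0) = (0, 0)
  bit 1 = 1: acc = (0, 0) + O = (0, 0)

3P = (0, 0)


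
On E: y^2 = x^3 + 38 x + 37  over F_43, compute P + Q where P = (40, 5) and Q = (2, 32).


P != Q, so use the chord formula.
s = (y2 - y1) / (x2 - x1) = (27) / (5) mod 43 = 14
x3 = s^2 - x1 - x2 mod 43 = 14^2 - 40 - 2 = 25
y3 = s (x1 - x3) - y1 mod 43 = 14 * (40 - 25) - 5 = 33

P + Q = (25, 33)


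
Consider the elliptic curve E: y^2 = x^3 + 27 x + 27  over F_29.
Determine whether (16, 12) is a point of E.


Check whether y^2 = x^3 + 27 x + 27 (mod 29) for (x, y) = (16, 12).
LHS: y^2 = 12^2 mod 29 = 28
RHS: x^3 + 27 x + 27 = 16^3 + 27*16 + 27 mod 29 = 2
LHS != RHS

No, not on the curve


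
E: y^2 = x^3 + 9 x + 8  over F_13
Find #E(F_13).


For each x in F_13, count y with y^2 = x^3 + 9 x + 8 mod 13:
  x = 3: RHS = 10, y in [6, 7]  -> 2 point(s)
  x = 4: RHS = 4, y in [2, 11]  -> 2 point(s)
  x = 5: RHS = 9, y in [3, 10]  -> 2 point(s)
  x = 9: RHS = 12, y in [5, 8]  -> 2 point(s)
Affine points: 8. Add the point at infinity: total = 9.

#E(F_13) = 9


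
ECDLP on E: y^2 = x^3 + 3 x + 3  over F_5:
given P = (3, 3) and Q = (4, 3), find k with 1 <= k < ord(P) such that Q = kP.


Enumerate multiples of P until we hit Q = (4, 3):
  1P = (3, 3)
  2P = (4, 2)
  3P = (4, 3)
Match found at i = 3.

k = 3


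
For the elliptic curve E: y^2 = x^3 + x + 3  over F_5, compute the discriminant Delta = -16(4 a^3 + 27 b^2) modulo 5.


4 a^3 + 27 b^2 = 4*1^3 + 27*3^2 = 4 + 243 = 247
Delta = -16 * (247) = -3952
Delta mod 5 = 3

Delta = 3 (mod 5)


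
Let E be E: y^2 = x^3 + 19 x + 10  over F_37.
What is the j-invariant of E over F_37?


Delta = -16(4 a^3 + 27 b^2) mod 37 = 8
-1728 * (4 a)^3 = -1728 * (4*19)^3 mod 37 = 14
j = 14 * 8^(-1) mod 37 = 11

j = 11 (mod 37)


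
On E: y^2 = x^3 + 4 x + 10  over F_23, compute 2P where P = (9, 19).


Doubling: s = (3 x1^2 + a) / (2 y1)
s = (3*9^2 + 4) / (2*19) mod 23 = 18
x3 = s^2 - 2 x1 mod 23 = 18^2 - 2*9 = 7
y3 = s (x1 - x3) - y1 mod 23 = 18 * (9 - 7) - 19 = 17

2P = (7, 17)


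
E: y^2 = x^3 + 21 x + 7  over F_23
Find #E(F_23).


For each x in F_23, count y with y^2 = x^3 + 21 x + 7 mod 23:
  x = 1: RHS = 6, y in [11, 12]  -> 2 point(s)
  x = 6: RHS = 4, y in [2, 21]  -> 2 point(s)
  x = 12: RHS = 9, y in [3, 20]  -> 2 point(s)
  x = 13: RHS = 16, y in [4, 19]  -> 2 point(s)
  x = 14: RHS = 9, y in [3, 20]  -> 2 point(s)
  x = 16: RHS = 0, y in [0]  -> 1 point(s)
  x = 20: RHS = 9, y in [3, 20]  -> 2 point(s)
  x = 21: RHS = 3, y in [7, 16]  -> 2 point(s)
  x = 22: RHS = 8, y in [10, 13]  -> 2 point(s)
Affine points: 17. Add the point at infinity: total = 18.

#E(F_23) = 18


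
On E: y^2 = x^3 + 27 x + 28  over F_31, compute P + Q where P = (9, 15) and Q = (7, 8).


P != Q, so use the chord formula.
s = (y2 - y1) / (x2 - x1) = (24) / (29) mod 31 = 19
x3 = s^2 - x1 - x2 mod 31 = 19^2 - 9 - 7 = 4
y3 = s (x1 - x3) - y1 mod 31 = 19 * (9 - 4) - 15 = 18

P + Q = (4, 18)


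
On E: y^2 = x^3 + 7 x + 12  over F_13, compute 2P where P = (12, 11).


Doubling: s = (3 x1^2 + a) / (2 y1)
s = (3*12^2 + 7) / (2*11) mod 13 = 4
x3 = s^2 - 2 x1 mod 13 = 4^2 - 2*12 = 5
y3 = s (x1 - x3) - y1 mod 13 = 4 * (12 - 5) - 11 = 4

2P = (5, 4)


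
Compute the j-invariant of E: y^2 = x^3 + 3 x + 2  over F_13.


Delta = -16(4 a^3 + 27 b^2) mod 13 = 2
-1728 * (4 a)^3 = -1728 * (4*3)^3 mod 13 = 12
j = 12 * 2^(-1) mod 13 = 6

j = 6 (mod 13)


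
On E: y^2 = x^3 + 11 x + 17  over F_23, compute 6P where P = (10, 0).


k = 6 = 110_2 (binary, LSB first: 011)
Double-and-add from P = (10, 0):
  bit 0 = 0: acc unchanged = O
  bit 1 = 1: acc = O + O = O
  bit 2 = 1: acc = O + O = O

6P = O


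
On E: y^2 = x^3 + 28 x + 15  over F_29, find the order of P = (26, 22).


Compute successive multiples of P until we hit O:
  1P = (26, 22)
  2P = (13, 16)
  3P = (6, 14)
  4P = (25, 19)
  5P = (16, 8)
  6P = (11, 28)
  7P = (20, 22)
  8P = (12, 7)
  ... (continuing to 22P)
  22P = O

ord(P) = 22


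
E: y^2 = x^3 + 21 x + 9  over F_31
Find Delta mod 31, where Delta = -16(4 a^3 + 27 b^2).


4 a^3 + 27 b^2 = 4*21^3 + 27*9^2 = 37044 + 2187 = 39231
Delta = -16 * (39231) = -627696
Delta mod 31 = 23

Delta = 23 (mod 31)


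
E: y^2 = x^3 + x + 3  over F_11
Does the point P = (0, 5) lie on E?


Check whether y^2 = x^3 + 1 x + 3 (mod 11) for (x, y) = (0, 5).
LHS: y^2 = 5^2 mod 11 = 3
RHS: x^3 + 1 x + 3 = 0^3 + 1*0 + 3 mod 11 = 3
LHS = RHS

Yes, on the curve


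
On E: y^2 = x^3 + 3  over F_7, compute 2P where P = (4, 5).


Doubling: s = (3 x1^2 + a) / (2 y1)
s = (3*4^2 + 0) / (2*5) mod 7 = 2
x3 = s^2 - 2 x1 mod 7 = 2^2 - 2*4 = 3
y3 = s (x1 - x3) - y1 mod 7 = 2 * (4 - 3) - 5 = 4

2P = (3, 4)


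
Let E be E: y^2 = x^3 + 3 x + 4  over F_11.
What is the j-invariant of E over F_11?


Delta = -16(4 a^3 + 27 b^2) mod 11 = 6
-1728 * (4 a)^3 = -1728 * (4*3)^3 mod 11 = 10
j = 10 * 6^(-1) mod 11 = 9

j = 9 (mod 11)


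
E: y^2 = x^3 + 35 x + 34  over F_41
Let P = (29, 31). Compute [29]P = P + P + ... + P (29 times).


k = 29 = 11101_2 (binary, LSB first: 10111)
Double-and-add from P = (29, 31):
  bit 0 = 1: acc = O + (29, 31) = (29, 31)
  bit 1 = 0: acc unchanged = (29, 31)
  bit 2 = 1: acc = (29, 31) + (4, 19) = (6, 3)
  bit 3 = 1: acc = (6, 3) + (24, 15) = (16, 4)
  bit 4 = 1: acc = (16, 4) + (34, 26) = (34, 15)

29P = (34, 15)


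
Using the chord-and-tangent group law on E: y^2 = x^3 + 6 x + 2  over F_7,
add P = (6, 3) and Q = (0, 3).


P != Q, so use the chord formula.
s = (y2 - y1) / (x2 - x1) = (0) / (1) mod 7 = 0
x3 = s^2 - x1 - x2 mod 7 = 0^2 - 6 - 0 = 1
y3 = s (x1 - x3) - y1 mod 7 = 0 * (6 - 1) - 3 = 4

P + Q = (1, 4)


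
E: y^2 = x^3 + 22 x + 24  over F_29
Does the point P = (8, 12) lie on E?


Check whether y^2 = x^3 + 22 x + 24 (mod 29) for (x, y) = (8, 12).
LHS: y^2 = 12^2 mod 29 = 28
RHS: x^3 + 22 x + 24 = 8^3 + 22*8 + 24 mod 29 = 16
LHS != RHS

No, not on the curve


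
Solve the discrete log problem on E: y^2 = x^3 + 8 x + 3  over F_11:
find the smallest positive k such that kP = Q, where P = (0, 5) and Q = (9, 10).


Enumerate multiples of P until we hit Q = (9, 10):
  1P = (0, 5)
  2P = (9, 1)
  3P = (6, 5)
  4P = (5, 6)
  5P = (10, 4)
  6P = (2, 4)
  7P = (1, 1)
  8P = (4, 0)
  9P = (1, 10)
  10P = (2, 7)
  11P = (10, 7)
  12P = (5, 5)
  13P = (6, 6)
  14P = (9, 10)
Match found at i = 14.

k = 14


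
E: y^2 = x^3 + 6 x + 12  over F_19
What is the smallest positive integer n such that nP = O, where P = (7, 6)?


Compute successive multiples of P until we hit O:
  1P = (7, 6)
  2P = (12, 11)
  3P = (1, 0)
  4P = (12, 8)
  5P = (7, 13)
  6P = O

ord(P) = 6


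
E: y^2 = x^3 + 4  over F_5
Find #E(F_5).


For each x in F_5, count y with y^2 = x^3 + 0 x + 4 mod 5:
  x = 0: RHS = 4, y in [2, 3]  -> 2 point(s)
  x = 1: RHS = 0, y in [0]  -> 1 point(s)
  x = 3: RHS = 1, y in [1, 4]  -> 2 point(s)
Affine points: 5. Add the point at infinity: total = 6.

#E(F_5) = 6


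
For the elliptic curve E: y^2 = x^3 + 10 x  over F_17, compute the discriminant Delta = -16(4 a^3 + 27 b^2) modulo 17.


4 a^3 + 27 b^2 = 4*10^3 + 27*0^2 = 4000 + 0 = 4000
Delta = -16 * (4000) = -64000
Delta mod 17 = 5

Delta = 5 (mod 17)


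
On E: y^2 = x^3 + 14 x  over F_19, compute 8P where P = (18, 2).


k = 8 = 1000_2 (binary, LSB first: 0001)
Double-and-add from P = (18, 2):
  bit 0 = 0: acc unchanged = O
  bit 1 = 0: acc unchanged = O
  bit 2 = 0: acc unchanged = O
  bit 3 = 1: acc = O + (7, 17) = (7, 17)

8P = (7, 17)


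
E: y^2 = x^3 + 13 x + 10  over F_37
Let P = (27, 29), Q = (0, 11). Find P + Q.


P != Q, so use the chord formula.
s = (y2 - y1) / (x2 - x1) = (19) / (10) mod 37 = 13
x3 = s^2 - x1 - x2 mod 37 = 13^2 - 27 - 0 = 31
y3 = s (x1 - x3) - y1 mod 37 = 13 * (27 - 31) - 29 = 30

P + Q = (31, 30)


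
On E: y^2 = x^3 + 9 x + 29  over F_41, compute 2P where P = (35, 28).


Doubling: s = (3 x1^2 + a) / (2 y1)
s = (3*35^2 + 9) / (2*28) mod 41 = 16
x3 = s^2 - 2 x1 mod 41 = 16^2 - 2*35 = 22
y3 = s (x1 - x3) - y1 mod 41 = 16 * (35 - 22) - 28 = 16

2P = (22, 16)


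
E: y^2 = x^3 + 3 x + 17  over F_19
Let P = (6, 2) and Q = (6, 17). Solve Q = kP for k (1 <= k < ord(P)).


Enumerate multiples of P until we hit Q = (6, 17):
  1P = (6, 2)
  2P = (4, 6)
  3P = (13, 12)
  4P = (16, 0)
  5P = (13, 7)
  6P = (4, 13)
  7P = (6, 17)
Match found at i = 7.

k = 7


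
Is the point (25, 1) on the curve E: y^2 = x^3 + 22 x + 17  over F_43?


Check whether y^2 = x^3 + 22 x + 17 (mod 43) for (x, y) = (25, 1).
LHS: y^2 = 1^2 mod 43 = 1
RHS: x^3 + 22 x + 17 = 25^3 + 22*25 + 17 mod 43 = 24
LHS != RHS

No, not on the curve


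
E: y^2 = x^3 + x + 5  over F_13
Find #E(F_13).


For each x in F_13, count y with y^2 = x^3 + 1 x + 5 mod 13:
  x = 3: RHS = 9, y in [3, 10]  -> 2 point(s)
  x = 7: RHS = 4, y in [2, 11]  -> 2 point(s)
  x = 10: RHS = 1, y in [1, 12]  -> 2 point(s)
  x = 12: RHS = 3, y in [4, 9]  -> 2 point(s)
Affine points: 8. Add the point at infinity: total = 9.

#E(F_13) = 9


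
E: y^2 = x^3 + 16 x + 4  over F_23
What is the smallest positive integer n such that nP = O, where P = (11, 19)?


Compute successive multiples of P until we hit O:
  1P = (11, 19)
  2P = (9, 7)
  3P = (16, 20)
  4P = (8, 0)
  5P = (16, 3)
  6P = (9, 16)
  7P = (11, 4)
  8P = O

ord(P) = 8


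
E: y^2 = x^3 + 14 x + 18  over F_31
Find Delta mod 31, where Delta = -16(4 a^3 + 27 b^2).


4 a^3 + 27 b^2 = 4*14^3 + 27*18^2 = 10976 + 8748 = 19724
Delta = -16 * (19724) = -315584
Delta mod 31 = 27

Delta = 27 (mod 31)


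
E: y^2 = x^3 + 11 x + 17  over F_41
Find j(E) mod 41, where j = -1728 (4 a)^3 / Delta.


Delta = -16(4 a^3 + 27 b^2) mod 41 = 11
-1728 * (4 a)^3 = -1728 * (4*11)^3 mod 41 = 2
j = 2 * 11^(-1) mod 41 = 30

j = 30 (mod 41)


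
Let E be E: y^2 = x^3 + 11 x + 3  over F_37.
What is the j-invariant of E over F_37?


Delta = -16(4 a^3 + 27 b^2) mod 37 = 24
-1728 * (4 a)^3 = -1728 * (4*11)^3 mod 37 = 36
j = 36 * 24^(-1) mod 37 = 20

j = 20 (mod 37)


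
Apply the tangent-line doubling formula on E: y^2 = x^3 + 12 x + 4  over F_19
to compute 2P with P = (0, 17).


Doubling: s = (3 x1^2 + a) / (2 y1)
s = (3*0^2 + 12) / (2*17) mod 19 = 16
x3 = s^2 - 2 x1 mod 19 = 16^2 - 2*0 = 9
y3 = s (x1 - x3) - y1 mod 19 = 16 * (0 - 9) - 17 = 10

2P = (9, 10)


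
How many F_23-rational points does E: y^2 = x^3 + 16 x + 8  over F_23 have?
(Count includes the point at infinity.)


For each x in F_23, count y with y^2 = x^3 + 16 x + 8 mod 23:
  x = 0: RHS = 8, y in [10, 13]  -> 2 point(s)
  x = 1: RHS = 2, y in [5, 18]  -> 2 point(s)
  x = 2: RHS = 2, y in [5, 18]  -> 2 point(s)
  x = 5: RHS = 6, y in [11, 12]  -> 2 point(s)
  x = 7: RHS = 3, y in [7, 16]  -> 2 point(s)
  x = 8: RHS = 4, y in [2, 21]  -> 2 point(s)
  x = 10: RHS = 18, y in [8, 15]  -> 2 point(s)
  x = 14: RHS = 9, y in [3, 20]  -> 2 point(s)
  x = 15: RHS = 12, y in [9, 14]  -> 2 point(s)
  x = 16: RHS = 13, y in [6, 17]  -> 2 point(s)
  x = 17: RHS = 18, y in [8, 15]  -> 2 point(s)
  x = 19: RHS = 18, y in [8, 15]  -> 2 point(s)
  x = 20: RHS = 2, y in [5, 18]  -> 2 point(s)
Affine points: 26. Add the point at infinity: total = 27.

#E(F_23) = 27


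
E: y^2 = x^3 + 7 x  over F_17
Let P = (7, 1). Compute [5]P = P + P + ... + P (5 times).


k = 5 = 101_2 (binary, LSB first: 101)
Double-and-add from P = (7, 1):
  bit 0 = 1: acc = O + (7, 1) = (7, 1)
  bit 1 = 0: acc unchanged = (7, 1)
  bit 2 = 1: acc = (7, 1) + (1, 5) = (0, 0)

5P = (0, 0)


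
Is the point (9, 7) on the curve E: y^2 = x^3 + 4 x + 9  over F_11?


Check whether y^2 = x^3 + 4 x + 9 (mod 11) for (x, y) = (9, 7).
LHS: y^2 = 7^2 mod 11 = 5
RHS: x^3 + 4 x + 9 = 9^3 + 4*9 + 9 mod 11 = 4
LHS != RHS

No, not on the curve


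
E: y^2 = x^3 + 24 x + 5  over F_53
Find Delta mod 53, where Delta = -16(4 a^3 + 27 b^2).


4 a^3 + 27 b^2 = 4*24^3 + 27*5^2 = 55296 + 675 = 55971
Delta = -16 * (55971) = -895536
Delta mod 53 = 5

Delta = 5 (mod 53)


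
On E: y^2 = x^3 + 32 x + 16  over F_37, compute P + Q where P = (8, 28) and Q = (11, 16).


P != Q, so use the chord formula.
s = (y2 - y1) / (x2 - x1) = (25) / (3) mod 37 = 33
x3 = s^2 - x1 - x2 mod 37 = 33^2 - 8 - 11 = 34
y3 = s (x1 - x3) - y1 mod 37 = 33 * (8 - 34) - 28 = 2

P + Q = (34, 2)


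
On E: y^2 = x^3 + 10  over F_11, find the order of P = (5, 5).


Compute successive multiples of P until we hit O:
  1P = (5, 5)
  2P = (5, 6)
  3P = O

ord(P) = 3


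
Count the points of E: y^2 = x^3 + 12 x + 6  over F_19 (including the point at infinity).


For each x in F_19, count y with y^2 = x^3 + 12 x + 6 mod 19:
  x = 0: RHS = 6, y in [5, 14]  -> 2 point(s)
  x = 1: RHS = 0, y in [0]  -> 1 point(s)
  x = 2: RHS = 0, y in [0]  -> 1 point(s)
  x = 4: RHS = 4, y in [2, 17]  -> 2 point(s)
  x = 5: RHS = 1, y in [1, 18]  -> 2 point(s)
  x = 6: RHS = 9, y in [3, 16]  -> 2 point(s)
  x = 8: RHS = 6, y in [5, 14]  -> 2 point(s)
  x = 9: RHS = 7, y in [8, 11]  -> 2 point(s)
  x = 10: RHS = 5, y in [9, 10]  -> 2 point(s)
  x = 11: RHS = 6, y in [5, 14]  -> 2 point(s)
  x = 12: RHS = 16, y in [4, 15]  -> 2 point(s)
  x = 14: RHS = 11, y in [7, 12]  -> 2 point(s)
  x = 16: RHS = 0, y in [0]  -> 1 point(s)
Affine points: 23. Add the point at infinity: total = 24.

#E(F_19) = 24


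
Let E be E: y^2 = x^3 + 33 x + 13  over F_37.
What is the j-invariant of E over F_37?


Delta = -16(4 a^3 + 27 b^2) mod 37 = 19
-1728 * (4 a)^3 = -1728 * (4*33)^3 mod 37 = 10
j = 10 * 19^(-1) mod 37 = 20

j = 20 (mod 37)


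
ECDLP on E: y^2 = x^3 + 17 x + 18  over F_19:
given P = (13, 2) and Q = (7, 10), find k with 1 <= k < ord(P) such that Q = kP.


Enumerate multiples of P until we hit Q = (7, 10):
  1P = (13, 2)
  2P = (16, 4)
  3P = (1, 6)
  4P = (3, 1)
  5P = (7, 10)
Match found at i = 5.

k = 5


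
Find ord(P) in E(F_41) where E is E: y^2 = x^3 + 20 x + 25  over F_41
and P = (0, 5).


Compute successive multiples of P until we hit O:
  1P = (0, 5)
  2P = (4, 28)
  3P = (6, 22)
  4P = (10, 35)
  5P = (40, 39)
  6P = (9, 14)
  7P = (33, 3)
  8P = (26, 9)
  ... (continuing to 27P)
  27P = O

ord(P) = 27


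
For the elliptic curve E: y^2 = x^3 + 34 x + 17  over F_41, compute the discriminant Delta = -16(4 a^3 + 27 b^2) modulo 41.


4 a^3 + 27 b^2 = 4*34^3 + 27*17^2 = 157216 + 7803 = 165019
Delta = -16 * (165019) = -2640304
Delta mod 41 = 14

Delta = 14 (mod 41)


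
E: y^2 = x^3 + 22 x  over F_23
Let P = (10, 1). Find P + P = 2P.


Doubling: s = (3 x1^2 + a) / (2 y1)
s = (3*10^2 + 22) / (2*1) mod 23 = 0
x3 = s^2 - 2 x1 mod 23 = 0^2 - 2*10 = 3
y3 = s (x1 - x3) - y1 mod 23 = 0 * (10 - 3) - 1 = 22

2P = (3, 22)


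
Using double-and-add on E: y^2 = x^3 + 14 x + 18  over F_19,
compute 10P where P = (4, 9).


k = 10 = 1010_2 (binary, LSB first: 0101)
Double-and-add from P = (4, 9):
  bit 0 = 0: acc unchanged = O
  bit 1 = 1: acc = O + (17, 18) = (17, 18)
  bit 2 = 0: acc unchanged = (17, 18)
  bit 3 = 1: acc = (17, 18) + (3, 12) = (5, 17)

10P = (5, 17)


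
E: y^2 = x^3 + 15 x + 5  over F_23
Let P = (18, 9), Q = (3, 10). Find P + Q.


P != Q, so use the chord formula.
s = (y2 - y1) / (x2 - x1) = (1) / (8) mod 23 = 3
x3 = s^2 - x1 - x2 mod 23 = 3^2 - 18 - 3 = 11
y3 = s (x1 - x3) - y1 mod 23 = 3 * (18 - 11) - 9 = 12

P + Q = (11, 12)


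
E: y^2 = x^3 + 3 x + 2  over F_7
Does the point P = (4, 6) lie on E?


Check whether y^2 = x^3 + 3 x + 2 (mod 7) for (x, y) = (4, 6).
LHS: y^2 = 6^2 mod 7 = 1
RHS: x^3 + 3 x + 2 = 4^3 + 3*4 + 2 mod 7 = 1
LHS = RHS

Yes, on the curve


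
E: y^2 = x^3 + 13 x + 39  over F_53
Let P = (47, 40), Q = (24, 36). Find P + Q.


P != Q, so use the chord formula.
s = (y2 - y1) / (x2 - x1) = (49) / (30) mod 53 = 14
x3 = s^2 - x1 - x2 mod 53 = 14^2 - 47 - 24 = 19
y3 = s (x1 - x3) - y1 mod 53 = 14 * (47 - 19) - 40 = 34

P + Q = (19, 34)


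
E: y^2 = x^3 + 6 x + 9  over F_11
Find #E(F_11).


For each x in F_11, count y with y^2 = x^3 + 6 x + 9 mod 11:
  x = 0: RHS = 9, y in [3, 8]  -> 2 point(s)
  x = 1: RHS = 5, y in [4, 7]  -> 2 point(s)
  x = 4: RHS = 9, y in [3, 8]  -> 2 point(s)
  x = 7: RHS = 9, y in [3, 8]  -> 2 point(s)
  x = 9: RHS = 0, y in [0]  -> 1 point(s)
Affine points: 9. Add the point at infinity: total = 10.

#E(F_11) = 10


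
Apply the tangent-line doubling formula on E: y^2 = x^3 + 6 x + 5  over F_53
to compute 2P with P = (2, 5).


Doubling: s = (3 x1^2 + a) / (2 y1)
s = (3*2^2 + 6) / (2*5) mod 53 = 23
x3 = s^2 - 2 x1 mod 53 = 23^2 - 2*2 = 48
y3 = s (x1 - x3) - y1 mod 53 = 23 * (2 - 48) - 5 = 50

2P = (48, 50)


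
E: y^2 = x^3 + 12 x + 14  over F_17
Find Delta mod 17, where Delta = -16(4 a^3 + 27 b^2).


4 a^3 + 27 b^2 = 4*12^3 + 27*14^2 = 6912 + 5292 = 12204
Delta = -16 * (12204) = -195264
Delta mod 17 = 15

Delta = 15 (mod 17)


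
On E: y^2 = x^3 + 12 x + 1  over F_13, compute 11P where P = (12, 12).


k = 11 = 1011_2 (binary, LSB first: 1101)
Double-and-add from P = (12, 12):
  bit 0 = 1: acc = O + (12, 12) = (12, 12)
  bit 1 = 1: acc = (12, 12) + (3, 5) = (10, 4)
  bit 2 = 0: acc unchanged = (10, 4)
  bit 3 = 1: acc = (10, 4) + (0, 12) = (0, 1)

11P = (0, 1)


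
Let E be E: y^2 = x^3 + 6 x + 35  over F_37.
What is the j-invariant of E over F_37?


Delta = -16(4 a^3 + 27 b^2) mod 37 = 25
-1728 * (4 a)^3 = -1728 * (4*6)^3 mod 37 = 31
j = 31 * 25^(-1) mod 37 = 19

j = 19 (mod 37)


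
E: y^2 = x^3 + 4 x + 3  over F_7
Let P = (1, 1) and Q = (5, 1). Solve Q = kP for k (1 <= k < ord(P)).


Enumerate multiples of P until we hit Q = (5, 1):
  1P = (1, 1)
  2P = (5, 6)
  3P = (3, 0)
  4P = (5, 1)
Match found at i = 4.

k = 4


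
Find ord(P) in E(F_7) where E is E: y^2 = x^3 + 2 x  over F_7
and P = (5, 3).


Compute successive multiples of P until we hit O:
  1P = (5, 3)
  2P = (4, 4)
  3P = (6, 5)
  4P = (0, 0)
  5P = (6, 2)
  6P = (4, 3)
  7P = (5, 4)
  8P = O

ord(P) = 8


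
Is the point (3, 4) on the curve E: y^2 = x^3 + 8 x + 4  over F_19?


Check whether y^2 = x^3 + 8 x + 4 (mod 19) for (x, y) = (3, 4).
LHS: y^2 = 4^2 mod 19 = 16
RHS: x^3 + 8 x + 4 = 3^3 + 8*3 + 4 mod 19 = 17
LHS != RHS

No, not on the curve


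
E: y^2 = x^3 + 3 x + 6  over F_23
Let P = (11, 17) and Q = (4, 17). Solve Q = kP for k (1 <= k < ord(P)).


Enumerate multiples of P until we hit Q = (4, 17):
  1P = (11, 17)
  2P = (17, 5)
  3P = (22, 5)
  4P = (14, 3)
  5P = (7, 18)
  6P = (18, 2)
  7P = (0, 12)
  8P = (20, 4)
  9P = (8, 17)
  10P = (4, 6)
  11P = (10, 1)
  12P = (5, 10)
  13P = (9, 16)
  14P = (9, 7)
  15P = (5, 13)
  16P = (10, 22)
  17P = (4, 17)
Match found at i = 17.

k = 17


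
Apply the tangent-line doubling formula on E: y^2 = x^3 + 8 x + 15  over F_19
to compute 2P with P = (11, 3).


Doubling: s = (3 x1^2 + a) / (2 y1)
s = (3*11^2 + 8) / (2*3) mod 19 = 8
x3 = s^2 - 2 x1 mod 19 = 8^2 - 2*11 = 4
y3 = s (x1 - x3) - y1 mod 19 = 8 * (11 - 4) - 3 = 15

2P = (4, 15)


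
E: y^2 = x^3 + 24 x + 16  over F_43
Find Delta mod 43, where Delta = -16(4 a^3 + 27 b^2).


4 a^3 + 27 b^2 = 4*24^3 + 27*16^2 = 55296 + 6912 = 62208
Delta = -16 * (62208) = -995328
Delta mod 43 = 36

Delta = 36 (mod 43)


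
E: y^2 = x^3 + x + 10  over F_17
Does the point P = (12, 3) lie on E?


Check whether y^2 = x^3 + 1 x + 10 (mod 17) for (x, y) = (12, 3).
LHS: y^2 = 3^2 mod 17 = 9
RHS: x^3 + 1 x + 10 = 12^3 + 1*12 + 10 mod 17 = 16
LHS != RHS

No, not on the curve


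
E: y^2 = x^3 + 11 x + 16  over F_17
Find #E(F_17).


For each x in F_17, count y with y^2 = x^3 + 11 x + 16 mod 17:
  x = 0: RHS = 16, y in [4, 13]  -> 2 point(s)
  x = 3: RHS = 8, y in [5, 12]  -> 2 point(s)
  x = 5: RHS = 9, y in [3, 14]  -> 2 point(s)
  x = 6: RHS = 9, y in [3, 14]  -> 2 point(s)
  x = 8: RHS = 4, y in [2, 15]  -> 2 point(s)
  x = 10: RHS = 4, y in [2, 15]  -> 2 point(s)
  x = 16: RHS = 4, y in [2, 15]  -> 2 point(s)
Affine points: 14. Add the point at infinity: total = 15.

#E(F_17) = 15


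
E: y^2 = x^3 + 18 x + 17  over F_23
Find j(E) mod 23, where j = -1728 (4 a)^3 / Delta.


Delta = -16(4 a^3 + 27 b^2) mod 23 = 15
-1728 * (4 a)^3 = -1728 * (4*18)^3 mod 23 = 11
j = 11 * 15^(-1) mod 23 = 13

j = 13 (mod 23)


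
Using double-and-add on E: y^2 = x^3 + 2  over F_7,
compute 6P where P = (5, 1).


k = 6 = 110_2 (binary, LSB first: 011)
Double-and-add from P = (5, 1):
  bit 0 = 0: acc unchanged = O
  bit 1 = 1: acc = O + (5, 6) = (5, 6)
  bit 2 = 1: acc = (5, 6) + (5, 1) = O

6P = O


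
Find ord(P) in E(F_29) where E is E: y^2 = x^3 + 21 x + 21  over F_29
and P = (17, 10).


Compute successive multiples of P until we hit O:
  1P = (17, 10)
  2P = (28, 12)
  3P = (8, 18)
  4P = (3, 13)
  5P = (16, 25)
  6P = (18, 5)
  7P = (19, 0)
  8P = (18, 24)
  ... (continuing to 14P)
  14P = O

ord(P) = 14


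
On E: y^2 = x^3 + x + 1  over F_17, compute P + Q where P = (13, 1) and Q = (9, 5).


P != Q, so use the chord formula.
s = (y2 - y1) / (x2 - x1) = (4) / (13) mod 17 = 16
x3 = s^2 - x1 - x2 mod 17 = 16^2 - 13 - 9 = 13
y3 = s (x1 - x3) - y1 mod 17 = 16 * (13 - 13) - 1 = 16

P + Q = (13, 16)


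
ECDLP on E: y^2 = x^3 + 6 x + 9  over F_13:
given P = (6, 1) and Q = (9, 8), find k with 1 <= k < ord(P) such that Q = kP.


Enumerate multiples of P until we hit Q = (9, 8):
  1P = (6, 1)
  2P = (0, 3)
  3P = (10, 9)
  4P = (1, 9)
  5P = (7, 11)
  6P = (9, 8)
Match found at i = 6.

k = 6


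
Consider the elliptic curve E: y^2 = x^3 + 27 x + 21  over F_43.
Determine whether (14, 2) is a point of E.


Check whether y^2 = x^3 + 27 x + 21 (mod 43) for (x, y) = (14, 2).
LHS: y^2 = 2^2 mod 43 = 4
RHS: x^3 + 27 x + 21 = 14^3 + 27*14 + 21 mod 43 = 4
LHS = RHS

Yes, on the curve


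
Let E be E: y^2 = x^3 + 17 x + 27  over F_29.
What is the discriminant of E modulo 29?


4 a^3 + 27 b^2 = 4*17^3 + 27*27^2 = 19652 + 19683 = 39335
Delta = -16 * (39335) = -629360
Delta mod 29 = 27

Delta = 27 (mod 29)


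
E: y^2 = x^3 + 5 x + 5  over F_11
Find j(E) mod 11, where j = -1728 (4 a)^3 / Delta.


Delta = -16(4 a^3 + 27 b^2) mod 11 = 10
-1728 * (4 a)^3 = -1728 * (4*5)^3 mod 11 = 8
j = 8 * 10^(-1) mod 11 = 3

j = 3 (mod 11)


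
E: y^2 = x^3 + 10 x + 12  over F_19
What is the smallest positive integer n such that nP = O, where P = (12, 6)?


Compute successive multiples of P until we hit O:
  1P = (12, 6)
  2P = (18, 1)
  3P = (5, 4)
  4P = (11, 16)
  5P = (1, 17)
  6P = (7, 8)
  7P = (7, 11)
  8P = (1, 2)
  ... (continuing to 13P)
  13P = O

ord(P) = 13


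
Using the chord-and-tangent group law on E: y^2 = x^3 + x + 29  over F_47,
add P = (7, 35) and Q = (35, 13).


P != Q, so use the chord formula.
s = (y2 - y1) / (x2 - x1) = (25) / (28) mod 47 = 16
x3 = s^2 - x1 - x2 mod 47 = 16^2 - 7 - 35 = 26
y3 = s (x1 - x3) - y1 mod 47 = 16 * (7 - 26) - 35 = 37

P + Q = (26, 37)


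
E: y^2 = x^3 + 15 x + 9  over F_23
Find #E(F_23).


For each x in F_23, count y with y^2 = x^3 + 15 x + 9 mod 23:
  x = 0: RHS = 9, y in [3, 20]  -> 2 point(s)
  x = 1: RHS = 2, y in [5, 18]  -> 2 point(s)
  x = 2: RHS = 1, y in [1, 22]  -> 2 point(s)
  x = 3: RHS = 12, y in [9, 14]  -> 2 point(s)
  x = 4: RHS = 18, y in [8, 15]  -> 2 point(s)
  x = 5: RHS = 2, y in [5, 18]  -> 2 point(s)
  x = 6: RHS = 16, y in [4, 19]  -> 2 point(s)
  x = 10: RHS = 9, y in [3, 20]  -> 2 point(s)
  x = 12: RHS = 8, y in [10, 13]  -> 2 point(s)
  x = 13: RHS = 9, y in [3, 20]  -> 2 point(s)
  x = 17: RHS = 2, y in [5, 18]  -> 2 point(s)
  x = 18: RHS = 16, y in [4, 19]  -> 2 point(s)
  x = 19: RHS = 0, y in [0]  -> 1 point(s)
  x = 20: RHS = 6, y in [11, 12]  -> 2 point(s)
  x = 22: RHS = 16, y in [4, 19]  -> 2 point(s)
Affine points: 29. Add the point at infinity: total = 30.

#E(F_23) = 30


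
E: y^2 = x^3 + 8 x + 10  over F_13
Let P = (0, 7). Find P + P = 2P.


Doubling: s = (3 x1^2 + a) / (2 y1)
s = (3*0^2 + 8) / (2*7) mod 13 = 8
x3 = s^2 - 2 x1 mod 13 = 8^2 - 2*0 = 12
y3 = s (x1 - x3) - y1 mod 13 = 8 * (0 - 12) - 7 = 1

2P = (12, 1)


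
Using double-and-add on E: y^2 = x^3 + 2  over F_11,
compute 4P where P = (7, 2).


k = 4 = 100_2 (binary, LSB first: 001)
Double-and-add from P = (7, 2):
  bit 0 = 0: acc unchanged = O
  bit 1 = 0: acc unchanged = O
  bit 2 = 1: acc = O + (9, 4) = (9, 4)

4P = (9, 4)


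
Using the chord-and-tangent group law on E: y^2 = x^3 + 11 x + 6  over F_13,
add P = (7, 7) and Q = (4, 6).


P != Q, so use the chord formula.
s = (y2 - y1) / (x2 - x1) = (12) / (10) mod 13 = 9
x3 = s^2 - x1 - x2 mod 13 = 9^2 - 7 - 4 = 5
y3 = s (x1 - x3) - y1 mod 13 = 9 * (7 - 5) - 7 = 11

P + Q = (5, 11)


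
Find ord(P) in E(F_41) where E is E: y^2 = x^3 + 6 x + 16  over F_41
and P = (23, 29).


Compute successive multiples of P until we hit O:
  1P = (23, 29)
  2P = (13, 35)
  3P = (7, 27)
  4P = (36, 36)
  5P = (0, 37)
  6P = (2, 35)
  7P = (37, 16)
  8P = (26, 6)
  ... (continuing to 42P)
  42P = O

ord(P) = 42


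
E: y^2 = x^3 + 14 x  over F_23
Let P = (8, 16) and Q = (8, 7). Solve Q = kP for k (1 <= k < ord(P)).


Enumerate multiples of P until we hit Q = (8, 7):
  1P = (8, 16)
  2P = (9, 2)
  3P = (18, 9)
  4P = (6, 1)
  5P = (2, 6)
  6P = (3, 0)
  7P = (2, 17)
  8P = (6, 22)
  9P = (18, 14)
  10P = (9, 21)
  11P = (8, 7)
Match found at i = 11.

k = 11


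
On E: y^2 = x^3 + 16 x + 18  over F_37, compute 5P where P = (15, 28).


k = 5 = 101_2 (binary, LSB first: 101)
Double-and-add from P = (15, 28):
  bit 0 = 1: acc = O + (15, 28) = (15, 28)
  bit 1 = 0: acc unchanged = (15, 28)
  bit 2 = 1: acc = (15, 28) + (18, 12) = (16, 2)

5P = (16, 2)


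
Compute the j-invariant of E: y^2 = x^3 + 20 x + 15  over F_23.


Delta = -16(4 a^3 + 27 b^2) mod 23 = 1
-1728 * (4 a)^3 = -1728 * (4*20)^3 mod 23 = 9
j = 9 * 1^(-1) mod 23 = 9

j = 9 (mod 23)


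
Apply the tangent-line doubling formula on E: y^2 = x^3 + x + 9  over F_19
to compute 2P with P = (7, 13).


Doubling: s = (3 x1^2 + a) / (2 y1)
s = (3*7^2 + 1) / (2*13) mod 19 = 13
x3 = s^2 - 2 x1 mod 19 = 13^2 - 2*7 = 3
y3 = s (x1 - x3) - y1 mod 19 = 13 * (7 - 3) - 13 = 1

2P = (3, 1)


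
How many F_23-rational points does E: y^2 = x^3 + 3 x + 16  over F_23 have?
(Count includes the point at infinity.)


For each x in F_23, count y with y^2 = x^3 + 3 x + 16 mod 23:
  x = 0: RHS = 16, y in [4, 19]  -> 2 point(s)
  x = 3: RHS = 6, y in [11, 12]  -> 2 point(s)
  x = 4: RHS = 0, y in [0]  -> 1 point(s)
  x = 5: RHS = 18, y in [8, 15]  -> 2 point(s)
  x = 7: RHS = 12, y in [9, 14]  -> 2 point(s)
  x = 8: RHS = 0, y in [0]  -> 1 point(s)
  x = 9: RHS = 13, y in [6, 17]  -> 2 point(s)
  x = 11: RHS = 0, y in [0]  -> 1 point(s)
  x = 12: RHS = 9, y in [3, 20]  -> 2 point(s)
  x = 15: RHS = 9, y in [3, 20]  -> 2 point(s)
  x = 17: RHS = 12, y in [9, 14]  -> 2 point(s)
  x = 19: RHS = 9, y in [3, 20]  -> 2 point(s)
  x = 20: RHS = 3, y in [7, 16]  -> 2 point(s)
  x = 21: RHS = 2, y in [5, 18]  -> 2 point(s)
  x = 22: RHS = 12, y in [9, 14]  -> 2 point(s)
Affine points: 27. Add the point at infinity: total = 28.

#E(F_23) = 28


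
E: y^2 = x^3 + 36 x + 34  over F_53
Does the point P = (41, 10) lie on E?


Check whether y^2 = x^3 + 36 x + 34 (mod 53) for (x, y) = (41, 10).
LHS: y^2 = 10^2 mod 53 = 47
RHS: x^3 + 36 x + 34 = 41^3 + 36*41 + 34 mod 53 = 47
LHS = RHS

Yes, on the curve


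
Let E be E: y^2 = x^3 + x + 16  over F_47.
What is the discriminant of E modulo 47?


4 a^3 + 27 b^2 = 4*1^3 + 27*16^2 = 4 + 6912 = 6916
Delta = -16 * (6916) = -110656
Delta mod 47 = 29

Delta = 29 (mod 47)


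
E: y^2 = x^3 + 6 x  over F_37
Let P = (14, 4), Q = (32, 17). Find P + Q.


P != Q, so use the chord formula.
s = (y2 - y1) / (x2 - x1) = (13) / (18) mod 37 = 11
x3 = s^2 - x1 - x2 mod 37 = 11^2 - 14 - 32 = 1
y3 = s (x1 - x3) - y1 mod 37 = 11 * (14 - 1) - 4 = 28

P + Q = (1, 28)


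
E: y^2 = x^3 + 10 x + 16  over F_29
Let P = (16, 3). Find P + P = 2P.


Doubling: s = (3 x1^2 + a) / (2 y1)
s = (3*16^2 + 10) / (2*3) mod 29 = 4
x3 = s^2 - 2 x1 mod 29 = 4^2 - 2*16 = 13
y3 = s (x1 - x3) - y1 mod 29 = 4 * (16 - 13) - 3 = 9

2P = (13, 9)


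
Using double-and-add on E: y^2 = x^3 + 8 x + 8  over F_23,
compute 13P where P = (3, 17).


k = 13 = 1101_2 (binary, LSB first: 1011)
Double-and-add from P = (3, 17):
  bit 0 = 1: acc = O + (3, 17) = (3, 17)
  bit 1 = 0: acc unchanged = (3, 17)
  bit 2 = 1: acc = (3, 17) + (5, 14) = (0, 13)
  bit 3 = 1: acc = (0, 13) + (19, 2) = (13, 3)

13P = (13, 3)


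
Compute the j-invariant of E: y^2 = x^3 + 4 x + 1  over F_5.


Delta = -16(4 a^3 + 27 b^2) mod 5 = 2
-1728 * (4 a)^3 = -1728 * (4*4)^3 mod 5 = 2
j = 2 * 2^(-1) mod 5 = 1

j = 1 (mod 5)


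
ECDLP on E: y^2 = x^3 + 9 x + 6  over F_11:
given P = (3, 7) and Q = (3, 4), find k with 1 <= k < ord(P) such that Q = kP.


Enumerate multiples of P until we hit Q = (3, 4):
  1P = (3, 7)
  2P = (6, 1)
  3P = (6, 10)
  4P = (3, 4)
Match found at i = 4.

k = 4


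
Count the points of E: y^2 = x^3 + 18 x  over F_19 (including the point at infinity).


For each x in F_19, count y with y^2 = x^3 + 18 x + 0 mod 19:
  x = 0: RHS = 0, y in [0]  -> 1 point(s)
  x = 1: RHS = 0, y in [0]  -> 1 point(s)
  x = 2: RHS = 6, y in [5, 14]  -> 2 point(s)
  x = 3: RHS = 5, y in [9, 10]  -> 2 point(s)
  x = 5: RHS = 6, y in [5, 14]  -> 2 point(s)
  x = 6: RHS = 1, y in [1, 18]  -> 2 point(s)
  x = 9: RHS = 17, y in [6, 13]  -> 2 point(s)
  x = 11: RHS = 9, y in [3, 16]  -> 2 point(s)
  x = 12: RHS = 6, y in [5, 14]  -> 2 point(s)
  x = 15: RHS = 16, y in [4, 15]  -> 2 point(s)
  x = 18: RHS = 0, y in [0]  -> 1 point(s)
Affine points: 19. Add the point at infinity: total = 20.

#E(F_19) = 20


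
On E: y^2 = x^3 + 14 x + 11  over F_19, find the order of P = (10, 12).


Compute successive multiples of P until we hit O:
  1P = (10, 12)
  2P = (3, 2)
  3P = (3, 17)
  4P = (10, 7)
  5P = O

ord(P) = 5


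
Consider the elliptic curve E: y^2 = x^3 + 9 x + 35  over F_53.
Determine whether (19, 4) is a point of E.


Check whether y^2 = x^3 + 9 x + 35 (mod 53) for (x, y) = (19, 4).
LHS: y^2 = 4^2 mod 53 = 16
RHS: x^3 + 9 x + 35 = 19^3 + 9*19 + 35 mod 53 = 16
LHS = RHS

Yes, on the curve


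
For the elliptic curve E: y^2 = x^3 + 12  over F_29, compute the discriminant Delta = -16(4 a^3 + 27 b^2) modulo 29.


4 a^3 + 27 b^2 = 4*0^3 + 27*12^2 = 0 + 3888 = 3888
Delta = -16 * (3888) = -62208
Delta mod 29 = 26

Delta = 26 (mod 29)
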